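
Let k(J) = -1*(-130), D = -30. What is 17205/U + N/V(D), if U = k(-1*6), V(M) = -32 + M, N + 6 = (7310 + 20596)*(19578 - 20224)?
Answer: 234461337/806 ≈ 2.9090e+5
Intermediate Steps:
N = -18027282 (N = -6 + (7310 + 20596)*(19578 - 20224) = -6 + 27906*(-646) = -6 - 18027276 = -18027282)
k(J) = 130
U = 130
17205/U + N/V(D) = 17205/130 - 18027282/(-32 - 30) = 17205*(1/130) - 18027282/(-62) = 3441/26 - 18027282*(-1/62) = 3441/26 + 9013641/31 = 234461337/806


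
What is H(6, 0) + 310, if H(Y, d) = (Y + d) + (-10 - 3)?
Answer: 303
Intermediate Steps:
H(Y, d) = -13 + Y + d (H(Y, d) = (Y + d) - 13 = -13 + Y + d)
H(6, 0) + 310 = (-13 + 6 + 0) + 310 = -7 + 310 = 303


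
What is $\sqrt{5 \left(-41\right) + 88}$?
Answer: $3 i \sqrt{13} \approx 10.817 i$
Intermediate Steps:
$\sqrt{5 \left(-41\right) + 88} = \sqrt{-205 + 88} = \sqrt{-117} = 3 i \sqrt{13}$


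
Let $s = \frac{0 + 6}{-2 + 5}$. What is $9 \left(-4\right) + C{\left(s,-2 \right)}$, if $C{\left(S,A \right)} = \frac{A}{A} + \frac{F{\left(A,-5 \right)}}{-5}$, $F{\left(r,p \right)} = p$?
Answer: $-34$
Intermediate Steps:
$s = 2$ ($s = \frac{6}{3} = 6 \cdot \frac{1}{3} = 2$)
$C{\left(S,A \right)} = 2$ ($C{\left(S,A \right)} = \frac{A}{A} - \frac{5}{-5} = 1 - -1 = 1 + 1 = 2$)
$9 \left(-4\right) + C{\left(s,-2 \right)} = 9 \left(-4\right) + 2 = -36 + 2 = -34$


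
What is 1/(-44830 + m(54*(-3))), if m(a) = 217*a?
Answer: -1/79984 ≈ -1.2502e-5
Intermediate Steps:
1/(-44830 + m(54*(-3))) = 1/(-44830 + 217*(54*(-3))) = 1/(-44830 + 217*(-162)) = 1/(-44830 - 35154) = 1/(-79984) = -1/79984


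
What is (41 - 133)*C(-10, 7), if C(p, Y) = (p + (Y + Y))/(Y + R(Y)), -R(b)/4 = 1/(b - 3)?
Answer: -184/3 ≈ -61.333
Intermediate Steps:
R(b) = -4/(-3 + b) (R(b) = -4/(b - 3) = -4/(-3 + b))
C(p, Y) = (p + 2*Y)/(Y - 4/(-3 + Y)) (C(p, Y) = (p + (Y + Y))/(Y - 4/(-3 + Y)) = (p + 2*Y)/(Y - 4/(-3 + Y)))
(41 - 133)*C(-10, 7) = (41 - 133)*((-3 + 7)*(-10 + 2*7)/(-4 + 7*(-3 + 7))) = -92*4*(-10 + 14)/(-4 + 7*4) = -92*4*4/(-4 + 28) = -92*4*4/24 = -23*4*4/6 = -92*⅔ = -184/3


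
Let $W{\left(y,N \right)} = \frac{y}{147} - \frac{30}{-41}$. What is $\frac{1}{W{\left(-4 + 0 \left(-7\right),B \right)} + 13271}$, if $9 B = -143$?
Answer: $\frac{6027}{79988563} \approx 7.5348 \cdot 10^{-5}$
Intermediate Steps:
$B = - \frac{143}{9}$ ($B = \frac{1}{9} \left(-143\right) = - \frac{143}{9} \approx -15.889$)
$W{\left(y,N \right)} = \frac{30}{41} + \frac{y}{147}$ ($W{\left(y,N \right)} = y \frac{1}{147} - - \frac{30}{41} = \frac{y}{147} + \frac{30}{41} = \frac{30}{41} + \frac{y}{147}$)
$\frac{1}{W{\left(-4 + 0 \left(-7\right),B \right)} + 13271} = \frac{1}{\left(\frac{30}{41} + \frac{-4 + 0 \left(-7\right)}{147}\right) + 13271} = \frac{1}{\left(\frac{30}{41} + \frac{-4 + 0}{147}\right) + 13271} = \frac{1}{\left(\frac{30}{41} + \frac{1}{147} \left(-4\right)\right) + 13271} = \frac{1}{\left(\frac{30}{41} - \frac{4}{147}\right) + 13271} = \frac{1}{\frac{4246}{6027} + 13271} = \frac{1}{\frac{79988563}{6027}} = \frac{6027}{79988563}$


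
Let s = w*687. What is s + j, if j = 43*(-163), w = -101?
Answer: -76396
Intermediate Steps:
j = -7009
s = -69387 (s = -101*687 = -69387)
s + j = -69387 - 7009 = -76396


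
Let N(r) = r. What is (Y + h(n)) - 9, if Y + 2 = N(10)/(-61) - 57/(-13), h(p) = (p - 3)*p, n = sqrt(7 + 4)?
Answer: 3347/793 - 3*sqrt(11) ≈ -5.7292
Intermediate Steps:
n = sqrt(11) ≈ 3.3166
h(p) = p*(-3 + p) (h(p) = (-3 + p)*p = p*(-3 + p))
Y = 1761/793 (Y = -2 + (10/(-61) - 57/(-13)) = -2 + (10*(-1/61) - 57*(-1/13)) = -2 + (-10/61 + 57/13) = -2 + 3347/793 = 1761/793 ≈ 2.2207)
(Y + h(n)) - 9 = (1761/793 + sqrt(11)*(-3 + sqrt(11))) - 9 = -5376/793 + sqrt(11)*(-3 + sqrt(11))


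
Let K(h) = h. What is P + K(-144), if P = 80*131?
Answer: 10336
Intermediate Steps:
P = 10480
P + K(-144) = 10480 - 144 = 10336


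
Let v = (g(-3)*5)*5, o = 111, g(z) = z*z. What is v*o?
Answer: 24975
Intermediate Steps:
g(z) = z²
v = 225 (v = ((-3)²*5)*5 = (9*5)*5 = 45*5 = 225)
v*o = 225*111 = 24975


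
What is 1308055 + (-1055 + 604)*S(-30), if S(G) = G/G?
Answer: 1307604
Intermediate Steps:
S(G) = 1
1308055 + (-1055 + 604)*S(-30) = 1308055 + (-1055 + 604)*1 = 1308055 - 451*1 = 1308055 - 451 = 1307604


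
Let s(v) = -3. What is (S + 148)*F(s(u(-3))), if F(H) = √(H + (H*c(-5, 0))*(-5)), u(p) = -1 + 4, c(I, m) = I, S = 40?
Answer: 188*I*√78 ≈ 1660.4*I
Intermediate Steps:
u(p) = 3
F(H) = √26*√H (F(H) = √(H + (H*(-5))*(-5)) = √(H - 5*H*(-5)) = √(H + 25*H) = √(26*H) = √26*√H)
(S + 148)*F(s(u(-3))) = (40 + 148)*(√26*√(-3)) = 188*(√26*(I*√3)) = 188*(I*√78) = 188*I*√78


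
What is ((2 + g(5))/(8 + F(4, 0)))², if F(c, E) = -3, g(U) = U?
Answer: 49/25 ≈ 1.9600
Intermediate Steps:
((2 + g(5))/(8 + F(4, 0)))² = ((2 + 5)/(8 - 3))² = (7/5)² = 49/25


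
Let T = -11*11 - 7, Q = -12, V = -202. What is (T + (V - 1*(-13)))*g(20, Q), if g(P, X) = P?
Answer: -6340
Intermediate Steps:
T = -128 (T = -121 - 7 = -128)
(T + (V - 1*(-13)))*g(20, Q) = (-128 + (-202 - 1*(-13)))*20 = (-128 + (-202 + 13))*20 = (-128 - 189)*20 = -317*20 = -6340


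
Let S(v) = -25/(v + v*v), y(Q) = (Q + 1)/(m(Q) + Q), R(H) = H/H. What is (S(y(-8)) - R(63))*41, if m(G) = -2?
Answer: -107379/119 ≈ -902.34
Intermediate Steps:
R(H) = 1
y(Q) = (1 + Q)/(-2 + Q) (y(Q) = (Q + 1)/(-2 + Q) = (1 + Q)/(-2 + Q))
S(v) = -25/(v + v²)
(S(y(-8)) - R(63))*41 = (-25/(((1 - 8)/(-2 - 8))*(1 + (1 - 8)/(-2 - 8))) - 1*1)*41 = (-25/((-7/(-10))*(1 - 7/(-10))) - 1)*41 = (-25/(((-⅒*(-7)))*(1 - ⅒*(-7))) - 1)*41 = (-25/(7/10*(1 + 7/10)) - 1)*41 = (-25*10/7/17/10 - 1)*41 = (-25*10/7*10/17 - 1)*41 = (-2500/119 - 1)*41 = -2619/119*41 = -107379/119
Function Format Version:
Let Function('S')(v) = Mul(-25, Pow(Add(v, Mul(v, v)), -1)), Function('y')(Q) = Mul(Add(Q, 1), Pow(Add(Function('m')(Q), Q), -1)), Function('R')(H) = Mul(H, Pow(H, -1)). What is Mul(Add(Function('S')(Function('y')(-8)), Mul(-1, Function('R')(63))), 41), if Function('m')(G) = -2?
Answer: Rational(-107379, 119) ≈ -902.34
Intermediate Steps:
Function('R')(H) = 1
Function('y')(Q) = Mul(Pow(Add(-2, Q), -1), Add(1, Q)) (Function('y')(Q) = Mul(Add(Q, 1), Pow(Add(-2, Q), -1)) = Mul(Add(1, Q), Pow(Add(-2, Q), -1)) = Mul(Pow(Add(-2, Q), -1), Add(1, Q)))
Function('S')(v) = Mul(-25, Pow(Add(v, Pow(v, 2)), -1))
Mul(Add(Function('S')(Function('y')(-8)), Mul(-1, Function('R')(63))), 41) = Mul(Add(Mul(-25, Pow(Mul(Pow(Add(-2, -8), -1), Add(1, -8)), -1), Pow(Add(1, Mul(Pow(Add(-2, -8), -1), Add(1, -8))), -1)), Mul(-1, 1)), 41) = Mul(Add(Mul(-25, Pow(Mul(Pow(-10, -1), -7), -1), Pow(Add(1, Mul(Pow(-10, -1), -7)), -1)), -1), 41) = Mul(Add(Mul(-25, Pow(Mul(Rational(-1, 10), -7), -1), Pow(Add(1, Mul(Rational(-1, 10), -7)), -1)), -1), 41) = Mul(Add(Mul(-25, Pow(Rational(7, 10), -1), Pow(Add(1, Rational(7, 10)), -1)), -1), 41) = Mul(Add(Mul(-25, Rational(10, 7), Pow(Rational(17, 10), -1)), -1), 41) = Mul(Add(Mul(-25, Rational(10, 7), Rational(10, 17)), -1), 41) = Mul(Add(Rational(-2500, 119), -1), 41) = Mul(Rational(-2619, 119), 41) = Rational(-107379, 119)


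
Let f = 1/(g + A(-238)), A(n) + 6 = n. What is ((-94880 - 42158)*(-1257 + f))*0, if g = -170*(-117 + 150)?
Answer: 0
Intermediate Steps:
g = -5610 (g = -170*33 = -5610)
A(n) = -6 + n
f = -1/5854 (f = 1/(-5610 + (-6 - 238)) = 1/(-5610 - 244) = 1/(-5854) = -1/5854 ≈ -0.00017082)
((-94880 - 42158)*(-1257 + f))*0 = ((-94880 - 42158)*(-1257 - 1/5854))*0 = -137038*(-7358479/5854)*0 = (504195622601/2927)*0 = 0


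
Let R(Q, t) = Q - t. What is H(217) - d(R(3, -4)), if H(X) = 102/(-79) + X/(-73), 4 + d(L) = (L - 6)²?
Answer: -7288/5767 ≈ -1.2637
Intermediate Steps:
d(L) = -4 + (-6 + L)² (d(L) = -4 + (L - 6)² = -4 + (-6 + L)²)
H(X) = -102/79 - X/73 (H(X) = 102*(-1/79) + X*(-1/73) = -102/79 - X/73)
H(217) - d(R(3, -4)) = (-102/79 - 1/73*217) - (-4 + (-6 + (3 - 1*(-4)))²) = (-102/79 - 217/73) - (-4 + (-6 + (3 + 4))²) = -24589/5767 - (-4 + (-6 + 7)²) = -24589/5767 - (-4 + 1²) = -24589/5767 - (-4 + 1) = -24589/5767 - 1*(-3) = -24589/5767 + 3 = -7288/5767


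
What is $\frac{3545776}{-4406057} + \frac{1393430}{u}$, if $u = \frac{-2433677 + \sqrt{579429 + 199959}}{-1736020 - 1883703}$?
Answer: $\frac{54084569119374989187669994}{26096119324534819637} + \frac{10087661239780 \sqrt{194847}}{5922782960941} \approx 2.0733 \cdot 10^{6}$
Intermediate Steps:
$u = \frac{2433677}{3619723} - \frac{2 \sqrt{194847}}{3619723}$ ($u = \frac{-2433677 + \sqrt{779388}}{-3619723} = \left(-2433677 + 2 \sqrt{194847}\right) \left(- \frac{1}{3619723}\right) = \frac{2433677}{3619723} - \frac{2 \sqrt{194847}}{3619723} \approx 0.67209$)
$\frac{3545776}{-4406057} + \frac{1393430}{u} = \frac{3545776}{-4406057} + \frac{1393430}{\frac{2433677}{3619723} - \frac{2 \sqrt{194847}}{3619723}} = 3545776 \left(- \frac{1}{4406057}\right) + \frac{1393430}{\frac{2433677}{3619723} - \frac{2 \sqrt{194847}}{3619723}} = - \frac{3545776}{4406057} + \frac{1393430}{\frac{2433677}{3619723} - \frac{2 \sqrt{194847}}{3619723}}$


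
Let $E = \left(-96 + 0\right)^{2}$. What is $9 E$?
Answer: $82944$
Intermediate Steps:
$E = 9216$ ($E = \left(-96\right)^{2} = 9216$)
$9 E = 9 \cdot 9216 = 82944$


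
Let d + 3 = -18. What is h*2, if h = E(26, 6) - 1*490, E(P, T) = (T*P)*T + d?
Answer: 850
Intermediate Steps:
d = -21 (d = -3 - 18 = -21)
E(P, T) = -21 + P*T**2 (E(P, T) = (T*P)*T - 21 = (P*T)*T - 21 = P*T**2 - 21 = -21 + P*T**2)
h = 425 (h = (-21 + 26*6**2) - 1*490 = (-21 + 26*36) - 490 = (-21 + 936) - 490 = 915 - 490 = 425)
h*2 = 425*2 = 850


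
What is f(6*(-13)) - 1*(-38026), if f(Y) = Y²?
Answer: 44110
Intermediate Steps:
f(6*(-13)) - 1*(-38026) = (6*(-13))² - 1*(-38026) = (-78)² + 38026 = 6084 + 38026 = 44110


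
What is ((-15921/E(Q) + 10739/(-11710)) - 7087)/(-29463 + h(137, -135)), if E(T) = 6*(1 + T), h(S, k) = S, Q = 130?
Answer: 2726002041/11246594315 ≈ 0.24238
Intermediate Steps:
E(T) = 6 + 6*T
((-15921/E(Q) + 10739/(-11710)) - 7087)/(-29463 + h(137, -135)) = ((-15921/(6 + 6*130) + 10739/(-11710)) - 7087)/(-29463 + 137) = ((-15921/(6 + 780) + 10739*(-1/11710)) - 7087)/(-29326) = ((-15921/786 - 10739/11710) - 7087)*(-1/29326) = ((-15921*1/786 - 10739/11710) - 7087)*(-1/29326) = ((-5307/262 - 10739/11710) - 7087)*(-1/29326) = (-16239647/767005 - 7087)*(-1/29326) = -5452004082/767005*(-1/29326) = 2726002041/11246594315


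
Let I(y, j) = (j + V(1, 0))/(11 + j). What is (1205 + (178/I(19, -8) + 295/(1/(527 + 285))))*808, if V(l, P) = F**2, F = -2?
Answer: 194414092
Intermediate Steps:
V(l, P) = 4 (V(l, P) = (-2)**2 = 4)
I(y, j) = (4 + j)/(11 + j) (I(y, j) = (j + 4)/(11 + j) = (4 + j)/(11 + j))
(1205 + (178/I(19, -8) + 295/(1/(527 + 285))))*808 = (1205 + (178/(((4 - 8)/(11 - 8))) + 295/(1/(527 + 285))))*808 = (1205 + (178/((-4/3)) + 295/(1/812)))*808 = (1205 + (178/(((1/3)*(-4))) + 295/(1/812)))*808 = (1205 + (178/(-4/3) + 295*812))*808 = (1205 + (178*(-3/4) + 239540))*808 = (1205 + (-267/2 + 239540))*808 = (1205 + 478813/2)*808 = (481223/2)*808 = 194414092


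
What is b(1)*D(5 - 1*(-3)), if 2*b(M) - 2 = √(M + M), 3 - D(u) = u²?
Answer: -61 - 61*√2/2 ≈ -104.13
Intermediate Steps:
D(u) = 3 - u²
b(M) = 1 + √2*√M/2 (b(M) = 1 + √(M + M)/2 = 1 + √(2*M)/2 = 1 + (√2*√M)/2 = 1 + √2*√M/2)
b(1)*D(5 - 1*(-3)) = (1 + √2*√1/2)*(3 - (5 - 1*(-3))²) = (1 + (½)*√2*1)*(3 - (5 + 3)²) = (1 + √2/2)*(3 - 1*8²) = (1 + √2/2)*(3 - 1*64) = (1 + √2/2)*(3 - 64) = (1 + √2/2)*(-61) = -61 - 61*√2/2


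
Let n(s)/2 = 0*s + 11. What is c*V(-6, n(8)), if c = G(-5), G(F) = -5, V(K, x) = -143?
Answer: 715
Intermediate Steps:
n(s) = 22 (n(s) = 2*(0*s + 11) = 2*(0 + 11) = 2*11 = 22)
c = -5
c*V(-6, n(8)) = -5*(-143) = 715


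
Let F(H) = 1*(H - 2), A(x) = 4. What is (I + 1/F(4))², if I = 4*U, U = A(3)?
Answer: 1089/4 ≈ 272.25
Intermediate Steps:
U = 4
I = 16 (I = 4*4 = 16)
F(H) = -2 + H (F(H) = 1*(-2 + H) = -2 + H)
(I + 1/F(4))² = (16 + 1/(-2 + 4))² = (16 + 1/2)² = (16 + ½)² = (33/2)² = 1089/4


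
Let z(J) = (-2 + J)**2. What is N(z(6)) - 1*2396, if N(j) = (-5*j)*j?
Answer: -3676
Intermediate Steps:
N(j) = -5*j**2
N(z(6)) - 1*2396 = -5*(-2 + 6)**4 - 1*2396 = -5*(4**2)**2 - 2396 = -5*16**2 - 2396 = -5*256 - 2396 = -1280 - 2396 = -3676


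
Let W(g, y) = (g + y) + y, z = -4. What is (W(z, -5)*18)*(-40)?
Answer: 10080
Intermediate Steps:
W(g, y) = g + 2*y
(W(z, -5)*18)*(-40) = ((-4 + 2*(-5))*18)*(-40) = ((-4 - 10)*18)*(-40) = -14*18*(-40) = -252*(-40) = 10080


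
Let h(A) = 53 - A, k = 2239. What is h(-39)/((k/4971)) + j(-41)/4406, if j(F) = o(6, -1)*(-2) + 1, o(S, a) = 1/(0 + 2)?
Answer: 457332/2239 ≈ 204.26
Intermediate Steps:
o(S, a) = ½ (o(S, a) = 1/2 = ½)
j(F) = 0 (j(F) = (½)*(-2) + 1 = -1 + 1 = 0)
h(-39)/((k/4971)) + j(-41)/4406 = (53 - 1*(-39))/((2239/4971)) + 0/4406 = (53 + 39)/((2239*(1/4971))) + 0*(1/4406) = 92/(2239/4971) + 0 = 92*(4971/2239) + 0 = 457332/2239 + 0 = 457332/2239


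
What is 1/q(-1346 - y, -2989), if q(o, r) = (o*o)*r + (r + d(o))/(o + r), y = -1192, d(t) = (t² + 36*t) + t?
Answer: -449/31828320823 ≈ -1.4107e-8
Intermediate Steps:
d(t) = t² + 37*t
q(o, r) = r*o² + (r + o*(37 + o))/(o + r) (q(o, r) = (o*o)*r + (r + o*(37 + o))/(o + r) = o²*r + (r + o*(37 + o))/(o + r) = r*o² + (r + o*(37 + o))/(o + r))
1/q(-1346 - y, -2989) = 1/((-2989 + (-1346 - 1*(-1192))*(37 + (-1346 - 1*(-1192))) - 2989*(-1346 - 1*(-1192))³ + (-1346 - 1*(-1192))²*(-2989)²)/((-1346 - 1*(-1192)) - 2989)) = 1/((-2989 + (-1346 + 1192)*(37 + (-1346 + 1192)) - 2989*(-1346 + 1192)³ + (-1346 + 1192)²*8934121)/((-1346 + 1192) - 2989)) = 1/((-2989 - 154*(37 - 154) - 2989*(-154)³ + (-154)²*8934121)/(-154 - 2989)) = 1/((-2989 - 154*(-117) - 2989*(-3652264) + 23716*8934121)/(-3143)) = 1/(-(-2989 + 18018 + 10916617096 + 211881613636)/3143) = 1/(-1/3143*222798245761) = 1/(-31828320823/449) = -449/31828320823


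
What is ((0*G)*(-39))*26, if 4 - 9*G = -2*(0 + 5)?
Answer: 0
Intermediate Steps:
G = 14/9 (G = 4/9 - (-2)*(0 + 5)/9 = 4/9 - (-2)*5/9 = 4/9 - ⅑*(-10) = 4/9 + 10/9 = 14/9 ≈ 1.5556)
((0*G)*(-39))*26 = ((0*(14/9))*(-39))*26 = (0*(-39))*26 = 0*26 = 0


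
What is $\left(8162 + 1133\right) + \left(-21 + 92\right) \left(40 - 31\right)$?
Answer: $9934$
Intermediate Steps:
$\left(8162 + 1133\right) + \left(-21 + 92\right) \left(40 - 31\right) = 9295 + 71 \cdot 9 = 9295 + 639 = 9934$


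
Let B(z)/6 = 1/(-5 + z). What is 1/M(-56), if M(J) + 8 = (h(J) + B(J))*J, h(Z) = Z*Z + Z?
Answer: -61/10521432 ≈ -5.7977e-6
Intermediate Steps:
B(z) = 6/(-5 + z)
h(Z) = Z + Z² (h(Z) = Z² + Z = Z + Z²)
M(J) = -8 + J*(6/(-5 + J) + J*(1 + J)) (M(J) = -8 + (J*(1 + J) + 6/(-5 + J))*J = -8 + (6/(-5 + J) + J*(1 + J))*J = -8 + J*(6/(-5 + J) + J*(1 + J)))
1/M(-56) = 1/((6*(-56) + (-8 + (-56)²*(1 - 56))*(-5 - 56))/(-5 - 56)) = 1/((-336 + (-8 + 3136*(-55))*(-61))/(-61)) = 1/(-(-336 + (-8 - 172480)*(-61))/61) = 1/(-(-336 - 172488*(-61))/61) = 1/(-(-336 + 10521768)/61) = 1/(-1/61*10521432) = 1/(-10521432/61) = -61/10521432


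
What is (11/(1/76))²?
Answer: 698896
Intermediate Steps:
(11/(1/76))² = (11*76)² = 836² = 698896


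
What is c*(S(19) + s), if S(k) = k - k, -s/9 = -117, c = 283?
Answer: 297999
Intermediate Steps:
s = 1053 (s = -9*(-117) = 1053)
S(k) = 0
c*(S(19) + s) = 283*(0 + 1053) = 283*1053 = 297999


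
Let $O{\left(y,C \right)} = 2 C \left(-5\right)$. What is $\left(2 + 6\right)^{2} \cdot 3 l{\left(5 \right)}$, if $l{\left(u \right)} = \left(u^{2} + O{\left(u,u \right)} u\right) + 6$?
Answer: $-42048$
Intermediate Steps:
$O{\left(y,C \right)} = - 10 C$
$l{\left(u \right)} = 6 - 9 u^{2}$ ($l{\left(u \right)} = \left(u^{2} + - 10 u u\right) + 6 = \left(u^{2} - 10 u^{2}\right) + 6 = - 9 u^{2} + 6 = 6 - 9 u^{2}$)
$\left(2 + 6\right)^{2} \cdot 3 l{\left(5 \right)} = \left(2 + 6\right)^{2} \cdot 3 \left(6 - 9 \cdot 5^{2}\right) = 8^{2} \cdot 3 \left(6 - 225\right) = 64 \cdot 3 \left(6 - 225\right) = 64 \cdot 3 \left(-219\right) = 64 \left(-657\right) = -42048$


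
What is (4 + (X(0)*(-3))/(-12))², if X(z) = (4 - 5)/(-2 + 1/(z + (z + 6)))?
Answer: 8281/484 ≈ 17.109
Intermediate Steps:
X(z) = -1/(-2 + 1/(6 + 2*z)) (X(z) = -1/(-2 + 1/(z + (6 + z))) = -1/(-2 + 1/(6 + 2*z)))
(4 + (X(0)*(-3))/(-12))² = (4 + ((2*(3 + 0)/(11 + 4*0))*(-3))/(-12))² = (4 + ((2*3/(11 + 0))*(-3))*(-1/12))² = (4 + ((2*3/11)*(-3))*(-1/12))² = (4 + ((2*(1/11)*3)*(-3))*(-1/12))² = (4 + ((6/11)*(-3))*(-1/12))² = (4 - 18/11*(-1/12))² = (4 + 3/22)² = (91/22)² = 8281/484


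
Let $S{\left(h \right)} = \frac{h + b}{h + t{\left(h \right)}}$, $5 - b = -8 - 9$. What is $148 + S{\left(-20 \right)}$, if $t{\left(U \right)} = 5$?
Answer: $\frac{2218}{15} \approx 147.87$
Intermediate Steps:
$b = 22$ ($b = 5 - \left(-8 - 9\right) = 5 - -17 = 5 + 17 = 22$)
$S{\left(h \right)} = \frac{22 + h}{5 + h}$ ($S{\left(h \right)} = \frac{h + 22}{h + 5} = \frac{22 + h}{5 + h}$)
$148 + S{\left(-20 \right)} = 148 + \frac{22 - 20}{5 - 20} = 148 + \frac{1}{-15} \cdot 2 = 148 - \frac{2}{15} = \frac{2218}{15}$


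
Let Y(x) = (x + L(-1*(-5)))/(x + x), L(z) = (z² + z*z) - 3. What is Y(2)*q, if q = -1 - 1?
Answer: -49/2 ≈ -24.500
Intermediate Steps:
L(z) = -3 + 2*z² (L(z) = (z² + z²) - 3 = 2*z² - 3 = -3 + 2*z²)
q = -2
Y(x) = (47 + x)/(2*x) (Y(x) = (x + (-3 + 2*(-1*(-5))²))/(x + x) = (x + (-3 + 2*5²))/((2*x)) = (x + (-3 + 2*25))*(1/(2*x)) = (x + (-3 + 50))*(1/(2*x)) = (x + 47)*(1/(2*x)) = (47 + x)*(1/(2*x)) = (47 + x)/(2*x))
Y(2)*q = ((½)*(47 + 2)/2)*(-2) = ((½)*(½)*49)*(-2) = (49/4)*(-2) = -49/2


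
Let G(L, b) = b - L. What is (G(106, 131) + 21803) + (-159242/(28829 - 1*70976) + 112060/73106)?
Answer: 33636383593184/1540599291 ≈ 21833.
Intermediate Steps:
(G(106, 131) + 21803) + (-159242/(28829 - 1*70976) + 112060/73106) = ((131 - 1*106) + 21803) + (-159242/(28829 - 1*70976) + 112060/73106) = ((131 - 106) + 21803) + (-159242/(28829 - 70976) + 112060*(1/73106)) = (25 + 21803) + (-159242/(-42147) + 56030/36553) = 21828 + (-159242*(-1/42147) + 56030/36553) = 21828 + (159242/42147 + 56030/36553) = 21828 + 8182269236/1540599291 = 33636383593184/1540599291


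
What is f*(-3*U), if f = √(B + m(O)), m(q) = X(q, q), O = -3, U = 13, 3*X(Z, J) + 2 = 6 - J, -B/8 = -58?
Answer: -13*√4197 ≈ -842.20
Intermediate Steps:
B = 464 (B = -8*(-58) = 464)
X(Z, J) = 4/3 - J/3 (X(Z, J) = -⅔ + (6 - J)/3 = -⅔ + (2 - J/3) = 4/3 - J/3)
m(q) = 4/3 - q/3
f = √4197/3 (f = √(464 + (4/3 - ⅓*(-3))) = √(464 + (4/3 + 1)) = √(464 + 7/3) = √(1399/3) = √4197/3 ≈ 21.595)
f*(-3*U) = (√4197/3)*(-3*13) = (√4197/3)*(-39) = -13*√4197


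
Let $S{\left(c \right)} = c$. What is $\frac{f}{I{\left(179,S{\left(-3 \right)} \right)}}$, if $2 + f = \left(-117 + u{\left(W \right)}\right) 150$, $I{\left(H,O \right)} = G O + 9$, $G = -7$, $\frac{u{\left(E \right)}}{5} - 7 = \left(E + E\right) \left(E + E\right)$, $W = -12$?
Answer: $\frac{209849}{15} \approx 13990.0$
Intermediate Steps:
$u{\left(E \right)} = 35 + 20 E^{2}$ ($u{\left(E \right)} = 35 + 5 \left(E + E\right) \left(E + E\right) = 35 + 5 \cdot 2 E 2 E = 35 + 5 \cdot 4 E^{2} = 35 + 20 E^{2}$)
$I{\left(H,O \right)} = 9 - 7 O$ ($I{\left(H,O \right)} = - 7 O + 9 = 9 - 7 O$)
$f = 419698$ ($f = -2 + \left(-117 + \left(35 + 20 \left(-12\right)^{2}\right)\right) 150 = -2 + \left(-117 + \left(35 + 20 \cdot 144\right)\right) 150 = -2 + \left(-117 + \left(35 + 2880\right)\right) 150 = -2 + \left(-117 + 2915\right) 150 = -2 + 2798 \cdot 150 = -2 + 419700 = 419698$)
$\frac{f}{I{\left(179,S{\left(-3 \right)} \right)}} = \frac{419698}{9 - -21} = \frac{419698}{9 + 21} = \frac{419698}{30} = 419698 \cdot \frac{1}{30} = \frac{209849}{15}$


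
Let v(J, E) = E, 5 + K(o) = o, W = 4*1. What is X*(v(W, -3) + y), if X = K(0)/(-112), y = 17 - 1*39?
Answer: -125/112 ≈ -1.1161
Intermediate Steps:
W = 4
K(o) = -5 + o
y = -22 (y = 17 - 39 = -22)
X = 5/112 (X = (-5 + 0)/(-112) = -5*(-1/112) = 5/112 ≈ 0.044643)
X*(v(W, -3) + y) = 5*(-3 - 22)/112 = (5/112)*(-25) = -125/112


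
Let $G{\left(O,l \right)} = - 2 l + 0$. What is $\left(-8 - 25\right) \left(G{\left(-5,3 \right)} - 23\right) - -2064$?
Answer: $3021$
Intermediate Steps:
$G{\left(O,l \right)} = - 2 l$
$\left(-8 - 25\right) \left(G{\left(-5,3 \right)} - 23\right) - -2064 = \left(-8 - 25\right) \left(\left(-2\right) 3 - 23\right) - -2064 = - 33 \left(-6 - 23\right) + 2064 = \left(-33\right) \left(-29\right) + 2064 = 957 + 2064 = 3021$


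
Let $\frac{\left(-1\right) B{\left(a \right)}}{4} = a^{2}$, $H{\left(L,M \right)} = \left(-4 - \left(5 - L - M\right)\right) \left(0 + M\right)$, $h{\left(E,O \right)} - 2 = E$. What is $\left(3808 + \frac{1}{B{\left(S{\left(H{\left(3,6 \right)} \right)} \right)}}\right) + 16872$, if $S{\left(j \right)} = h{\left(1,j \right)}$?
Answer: $\frac{744479}{36} \approx 20680.0$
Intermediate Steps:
$h{\left(E,O \right)} = 2 + E$
$H{\left(L,M \right)} = M \left(-9 + L + M\right)$ ($H{\left(L,M \right)} = \left(-4 + \left(-5 + L + M\right)\right) M = \left(-9 + L + M\right) M = M \left(-9 + L + M\right)$)
$S{\left(j \right)} = 3$ ($S{\left(j \right)} = 2 + 1 = 3$)
$B{\left(a \right)} = - 4 a^{2}$
$\left(3808 + \frac{1}{B{\left(S{\left(H{\left(3,6 \right)} \right)} \right)}}\right) + 16872 = \left(3808 + \frac{1}{\left(-4\right) 3^{2}}\right) + 16872 = \left(3808 + \frac{1}{\left(-4\right) 9}\right) + 16872 = \left(3808 + \frac{1}{-36}\right) + 16872 = \left(3808 - \frac{1}{36}\right) + 16872 = \frac{137087}{36} + 16872 = \frac{744479}{36}$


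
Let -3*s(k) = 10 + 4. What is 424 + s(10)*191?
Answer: -1402/3 ≈ -467.33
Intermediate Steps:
s(k) = -14/3 (s(k) = -(10 + 4)/3 = -⅓*14 = -14/3)
424 + s(10)*191 = 424 - 14/3*191 = 424 - 2674/3 = -1402/3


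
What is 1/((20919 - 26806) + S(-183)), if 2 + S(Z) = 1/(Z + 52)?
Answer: -131/771460 ≈ -0.00016981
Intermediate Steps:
S(Z) = -2 + 1/(52 + Z) (S(Z) = -2 + 1/(Z + 52) = -2 + 1/(52 + Z))
1/((20919 - 26806) + S(-183)) = 1/((20919 - 26806) + (-103 - 2*(-183))/(52 - 183)) = 1/(-5887 + (-103 + 366)/(-131)) = 1/(-5887 - 1/131*263) = 1/(-5887 - 263/131) = 1/(-771460/131) = -131/771460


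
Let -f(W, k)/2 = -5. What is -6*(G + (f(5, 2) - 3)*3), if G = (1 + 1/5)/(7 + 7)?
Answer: -4428/35 ≈ -126.51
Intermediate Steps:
f(W, k) = 10 (f(W, k) = -2*(-5) = 10)
G = 3/35 (G = (1 + ⅕)/14 = (6/5)*(1/14) = 3/35 ≈ 0.085714)
-6*(G + (f(5, 2) - 3)*3) = -6*(3/35 + (10 - 3)*3) = -6*(3/35 + 7*3) = -6*(3/35 + 21) = -6*738/35 = -4428/35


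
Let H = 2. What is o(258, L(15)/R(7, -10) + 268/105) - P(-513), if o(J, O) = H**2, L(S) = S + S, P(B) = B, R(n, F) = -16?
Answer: 517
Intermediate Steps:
L(S) = 2*S
o(J, O) = 4 (o(J, O) = 2**2 = 4)
o(258, L(15)/R(7, -10) + 268/105) - P(-513) = 4 - 1*(-513) = 4 + 513 = 517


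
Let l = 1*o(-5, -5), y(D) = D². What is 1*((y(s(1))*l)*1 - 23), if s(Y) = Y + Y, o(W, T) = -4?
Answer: -39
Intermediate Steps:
s(Y) = 2*Y
l = -4 (l = 1*(-4) = -4)
1*((y(s(1))*l)*1 - 23) = 1*(((2*1)²*(-4))*1 - 23) = 1*((2²*(-4))*1 - 23) = 1*((4*(-4))*1 - 23) = 1*(-16*1 - 23) = 1*(-16 - 23) = 1*(-39) = -39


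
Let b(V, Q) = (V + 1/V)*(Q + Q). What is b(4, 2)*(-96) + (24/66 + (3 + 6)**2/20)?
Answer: -358069/220 ≈ -1627.6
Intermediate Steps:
b(V, Q) = 2*Q*(V + 1/V) (b(V, Q) = (V + 1/V)*(2*Q) = 2*Q*(V + 1/V))
b(4, 2)*(-96) + (24/66 + (3 + 6)**2/20) = (2*2*(1 + 4**2)/4)*(-96) + (24/66 + (3 + 6)**2/20) = (2*2*(1/4)*(1 + 16))*(-96) + (24*(1/66) + 9**2*(1/20)) = (2*2*(1/4)*17)*(-96) + (4/11 + 81*(1/20)) = 17*(-96) + (4/11 + 81/20) = -1632 + 971/220 = -358069/220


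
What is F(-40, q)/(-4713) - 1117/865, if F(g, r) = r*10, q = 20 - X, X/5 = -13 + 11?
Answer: -1841307/1358915 ≈ -1.3550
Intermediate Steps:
X = -10 (X = 5*(-13 + 11) = 5*(-2) = -10)
q = 30 (q = 20 - 1*(-10) = 20 + 10 = 30)
F(g, r) = 10*r
F(-40, q)/(-4713) - 1117/865 = (10*30)/(-4713) - 1117/865 = 300*(-1/4713) - 1117*1/865 = -100/1571 - 1117/865 = -1841307/1358915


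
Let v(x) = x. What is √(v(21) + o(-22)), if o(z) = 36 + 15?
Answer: 6*√2 ≈ 8.4853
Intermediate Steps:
o(z) = 51
√(v(21) + o(-22)) = √(21 + 51) = √72 = 6*√2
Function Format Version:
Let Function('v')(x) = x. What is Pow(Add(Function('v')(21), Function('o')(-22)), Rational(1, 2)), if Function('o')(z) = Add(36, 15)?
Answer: Mul(6, Pow(2, Rational(1, 2))) ≈ 8.4853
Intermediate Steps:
Function('o')(z) = 51
Pow(Add(Function('v')(21), Function('o')(-22)), Rational(1, 2)) = Pow(Add(21, 51), Rational(1, 2)) = Pow(72, Rational(1, 2)) = Mul(6, Pow(2, Rational(1, 2)))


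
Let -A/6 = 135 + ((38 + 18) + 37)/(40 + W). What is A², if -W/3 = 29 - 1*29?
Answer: 271557441/400 ≈ 6.7889e+5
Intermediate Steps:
W = 0 (W = -3*(29 - 1*29) = -3*(29 - 29) = -3*0 = 0)
A = -16479/20 (A = -6*(135 + ((38 + 18) + 37)/(40 + 0)) = -6*(135 + (56 + 37)/40) = -6*(135 + 93*(1/40)) = -6*(135 + 93/40) = -6*5493/40 = -16479/20 ≈ -823.95)
A² = (-16479/20)² = 271557441/400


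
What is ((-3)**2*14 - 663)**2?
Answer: 288369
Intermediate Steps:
((-3)**2*14 - 663)**2 = (9*14 - 663)**2 = (126 - 663)**2 = (-537)**2 = 288369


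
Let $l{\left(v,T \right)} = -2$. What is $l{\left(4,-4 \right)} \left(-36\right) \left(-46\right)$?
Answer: $-3312$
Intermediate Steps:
$l{\left(4,-4 \right)} \left(-36\right) \left(-46\right) = \left(-2\right) \left(-36\right) \left(-46\right) = 72 \left(-46\right) = -3312$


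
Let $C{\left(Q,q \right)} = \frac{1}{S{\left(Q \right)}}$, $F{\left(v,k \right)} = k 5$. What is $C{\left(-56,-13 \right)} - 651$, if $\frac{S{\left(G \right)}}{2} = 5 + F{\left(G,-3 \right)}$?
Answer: $- \frac{13021}{20} \approx -651.05$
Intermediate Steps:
$F{\left(v,k \right)} = 5 k$
$S{\left(G \right)} = -20$ ($S{\left(G \right)} = 2 \left(5 + 5 \left(-3\right)\right) = 2 \left(5 - 15\right) = 2 \left(-10\right) = -20$)
$C{\left(Q,q \right)} = - \frac{1}{20}$ ($C{\left(Q,q \right)} = \frac{1}{-20} = - \frac{1}{20}$)
$C{\left(-56,-13 \right)} - 651 = - \frac{1}{20} - 651 = - \frac{13021}{20}$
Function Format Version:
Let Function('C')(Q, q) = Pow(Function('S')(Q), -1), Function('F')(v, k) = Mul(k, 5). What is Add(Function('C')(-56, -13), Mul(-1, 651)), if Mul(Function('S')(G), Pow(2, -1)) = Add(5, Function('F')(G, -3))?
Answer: Rational(-13021, 20) ≈ -651.05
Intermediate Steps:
Function('F')(v, k) = Mul(5, k)
Function('S')(G) = -20 (Function('S')(G) = Mul(2, Add(5, Mul(5, -3))) = Mul(2, Add(5, -15)) = Mul(2, -10) = -20)
Function('C')(Q, q) = Rational(-1, 20) (Function('C')(Q, q) = Pow(-20, -1) = Rational(-1, 20))
Add(Function('C')(-56, -13), Mul(-1, 651)) = Add(Rational(-1, 20), Mul(-1, 651)) = Add(Rational(-1, 20), -651) = Rational(-13021, 20)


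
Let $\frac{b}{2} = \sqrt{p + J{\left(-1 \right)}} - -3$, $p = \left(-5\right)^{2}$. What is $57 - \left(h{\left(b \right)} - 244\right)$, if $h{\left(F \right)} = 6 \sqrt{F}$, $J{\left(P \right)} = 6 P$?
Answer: $301 - 6 \sqrt{6 + 2 \sqrt{19}} \approx 277.98$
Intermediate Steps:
$p = 25$
$b = 6 + 2 \sqrt{19}$ ($b = 2 \left(\sqrt{25 + 6 \left(-1\right)} - -3\right) = 2 \left(\sqrt{25 - 6} + 3\right) = 2 \left(\sqrt{19} + 3\right) = 2 \left(3 + \sqrt{19}\right) = 6 + 2 \sqrt{19} \approx 14.718$)
$57 - \left(h{\left(b \right)} - 244\right) = 57 - \left(6 \sqrt{6 + 2 \sqrt{19}} - 244\right) = 57 - \left(-244 + 6 \sqrt{6 + 2 \sqrt{19}}\right) = 57 + \left(244 - 6 \sqrt{6 + 2 \sqrt{19}}\right) = 301 - 6 \sqrt{6 + 2 \sqrt{19}}$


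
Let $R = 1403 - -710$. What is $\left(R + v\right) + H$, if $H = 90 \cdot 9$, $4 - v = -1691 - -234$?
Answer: $4384$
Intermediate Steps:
$v = 1461$ ($v = 4 - \left(-1691 - -234\right) = 4 - \left(-1691 + 234\right) = 4 - -1457 = 4 + 1457 = 1461$)
$R = 2113$ ($R = 1403 + 710 = 2113$)
$H = 810$
$\left(R + v\right) + H = \left(2113 + 1461\right) + 810 = 3574 + 810 = 4384$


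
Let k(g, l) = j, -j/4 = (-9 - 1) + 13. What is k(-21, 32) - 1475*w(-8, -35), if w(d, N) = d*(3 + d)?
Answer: -59012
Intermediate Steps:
j = -12 (j = -4*((-9 - 1) + 13) = -4*(-10 + 13) = -4*3 = -12)
k(g, l) = -12
k(-21, 32) - 1475*w(-8, -35) = -12 - (-11800)*(3 - 8) = -12 - (-11800)*(-5) = -12 - 1475*40 = -12 - 59000 = -59012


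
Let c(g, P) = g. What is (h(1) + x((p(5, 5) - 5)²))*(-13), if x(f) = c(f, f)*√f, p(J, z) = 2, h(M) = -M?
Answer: -338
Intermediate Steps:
x(f) = f^(3/2) (x(f) = f*√f = f^(3/2))
(h(1) + x((p(5, 5) - 5)²))*(-13) = (-1*1 + ((2 - 5)²)^(3/2))*(-13) = (-1 + ((-3)²)^(3/2))*(-13) = (-1 + 9^(3/2))*(-13) = (-1 + 27)*(-13) = 26*(-13) = -338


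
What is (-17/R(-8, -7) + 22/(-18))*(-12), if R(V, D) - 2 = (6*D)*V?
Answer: 7742/507 ≈ 15.270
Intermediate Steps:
R(V, D) = 2 + 6*D*V (R(V, D) = 2 + (6*D)*V = 2 + 6*D*V)
(-17/R(-8, -7) + 22/(-18))*(-12) = (-17/(2 + 6*(-7)*(-8)) + 22/(-18))*(-12) = (-17/(2 + 336) + 22*(-1/18))*(-12) = (-17/338 - 11/9)*(-12) = -3871/3042*(-12) = 7742/507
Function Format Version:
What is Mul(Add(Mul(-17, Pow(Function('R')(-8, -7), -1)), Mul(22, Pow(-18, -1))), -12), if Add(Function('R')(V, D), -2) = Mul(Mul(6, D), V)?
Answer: Rational(7742, 507) ≈ 15.270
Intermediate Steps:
Function('R')(V, D) = Add(2, Mul(6, D, V)) (Function('R')(V, D) = Add(2, Mul(Mul(6, D), V)) = Add(2, Mul(6, D, V)))
Mul(Add(Mul(-17, Pow(Function('R')(-8, -7), -1)), Mul(22, Pow(-18, -1))), -12) = Mul(Add(Mul(-17, Pow(Add(2, Mul(6, -7, -8)), -1)), Mul(22, Pow(-18, -1))), -12) = Mul(Add(Mul(-17, Pow(Add(2, 336), -1)), Mul(22, Rational(-1, 18))), -12) = Mul(Add(Mul(-17, Pow(338, -1)), Rational(-11, 9)), -12) = Mul(Add(Mul(-17, Rational(1, 338)), Rational(-11, 9)), -12) = Mul(Add(Rational(-17, 338), Rational(-11, 9)), -12) = Mul(Rational(-3871, 3042), -12) = Rational(7742, 507)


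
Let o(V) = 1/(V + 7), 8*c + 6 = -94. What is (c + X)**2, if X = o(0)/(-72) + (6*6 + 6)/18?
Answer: 26265625/254016 ≈ 103.40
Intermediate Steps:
c = -25/2 (c = -3/4 + (1/8)*(-94) = -3/4 - 47/4 = -25/2 ≈ -12.500)
o(V) = 1/(7 + V)
X = 1175/504 (X = 1/((7 + 0)*(-72)) + (6*6 + 6)/18 = -1/72/7 + (36 + 6)*(1/18) = (1/7)*(-1/72) + 42*(1/18) = -1/504 + 7/3 = 1175/504 ≈ 2.3313)
(c + X)**2 = (-25/2 + 1175/504)**2 = (-5125/504)**2 = 26265625/254016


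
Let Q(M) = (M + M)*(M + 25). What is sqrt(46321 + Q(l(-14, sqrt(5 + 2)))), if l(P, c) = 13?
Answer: sqrt(47309) ≈ 217.51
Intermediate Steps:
Q(M) = 2*M*(25 + M) (Q(M) = (2*M)*(25 + M) = 2*M*(25 + M))
sqrt(46321 + Q(l(-14, sqrt(5 + 2)))) = sqrt(46321 + 2*13*(25 + 13)) = sqrt(46321 + 2*13*38) = sqrt(46321 + 988) = sqrt(47309)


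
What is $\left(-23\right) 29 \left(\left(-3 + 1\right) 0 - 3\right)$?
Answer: $2001$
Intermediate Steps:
$\left(-23\right) 29 \left(\left(-3 + 1\right) 0 - 3\right) = - 667 \left(\left(-2\right) 0 - 3\right) = - 667 \left(0 - 3\right) = \left(-667\right) \left(-3\right) = 2001$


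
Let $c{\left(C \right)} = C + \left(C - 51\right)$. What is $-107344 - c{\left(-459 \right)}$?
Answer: $-106375$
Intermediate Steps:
$c{\left(C \right)} = -51 + 2 C$ ($c{\left(C \right)} = C + \left(C - 51\right) = C + \left(-51 + C\right) = -51 + 2 C$)
$-107344 - c{\left(-459 \right)} = -107344 - \left(-51 + 2 \left(-459\right)\right) = -107344 - \left(-51 - 918\right) = -107344 - -969 = -107344 + 969 = -106375$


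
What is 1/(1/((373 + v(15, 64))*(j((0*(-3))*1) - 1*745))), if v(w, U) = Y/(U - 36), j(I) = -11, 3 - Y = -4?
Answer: -282177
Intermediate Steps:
Y = 7 (Y = 3 - 1*(-4) = 3 + 4 = 7)
v(w, U) = 7/(-36 + U) (v(w, U) = 7/(U - 36) = 7/(-36 + U))
1/(1/((373 + v(15, 64))*(j((0*(-3))*1) - 1*745))) = 1/(1/((373 + 7/(-36 + 64))*(-11 - 1*745))) = 1/(1/((373 + 7/28)*(-11 - 745))) = 1/(1/((373 + 7*(1/28))*(-756))) = 1/(-1/756/(373 + ¼)) = 1/(-1/756/(1493/4)) = 1/((4/1493)*(-1/756)) = 1/(-1/282177) = -282177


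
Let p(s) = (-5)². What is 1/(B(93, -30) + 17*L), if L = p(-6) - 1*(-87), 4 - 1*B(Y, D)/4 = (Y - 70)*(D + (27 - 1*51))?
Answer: 1/6888 ≈ 0.00014518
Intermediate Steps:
p(s) = 25
B(Y, D) = 16 - 4*(-70 + Y)*(-24 + D) (B(Y, D) = 16 - 4*(Y - 70)*(D + (27 - 1*51)) = 16 - 4*(-70 + Y)*(D + (27 - 51)) = 16 - 4*(-70 + Y)*(D - 24) = 16 - 4*(-70 + Y)*(-24 + D))
L = 112 (L = 25 - 1*(-87) = 25 + 87 = 112)
1/(B(93, -30) + 17*L) = 1/((-6704 + 96*93 + 280*(-30) - 4*(-30)*93) + 17*112) = 1/((-6704 + 8928 - 8400 + 11160) + 1904) = 1/(4984 + 1904) = 1/6888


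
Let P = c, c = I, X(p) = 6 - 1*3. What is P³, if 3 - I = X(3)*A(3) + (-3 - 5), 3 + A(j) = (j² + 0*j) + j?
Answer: -4096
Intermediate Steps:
A(j) = -3 + j + j² (A(j) = -3 + ((j² + 0*j) + j) = -3 + ((j² + 0) + j) = -3 + (j² + j) = -3 + (j + j²) = -3 + j + j²)
X(p) = 3 (X(p) = 6 - 3 = 3)
I = -16 (I = 3 - (3*(-3 + 3 + 3²) + (-3 - 5)) = 3 - (3*(-3 + 3 + 9) - 8) = 3 - (3*9 - 8) = 3 - (27 - 8) = 3 - 1*19 = 3 - 19 = -16)
c = -16
P = -16
P³ = (-16)³ = -4096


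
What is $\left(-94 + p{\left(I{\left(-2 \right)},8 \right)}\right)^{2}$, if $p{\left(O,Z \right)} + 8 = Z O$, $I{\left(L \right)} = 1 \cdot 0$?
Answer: $10404$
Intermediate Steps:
$I{\left(L \right)} = 0$
$p{\left(O,Z \right)} = -8 + O Z$ ($p{\left(O,Z \right)} = -8 + Z O = -8 + O Z$)
$\left(-94 + p{\left(I{\left(-2 \right)},8 \right)}\right)^{2} = \left(-94 + \left(-8 + 0 \cdot 8\right)\right)^{2} = \left(-94 + \left(-8 + 0\right)\right)^{2} = \left(-94 - 8\right)^{2} = \left(-102\right)^{2} = 10404$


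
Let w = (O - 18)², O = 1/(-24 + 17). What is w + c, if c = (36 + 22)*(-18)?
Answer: -35027/49 ≈ -714.84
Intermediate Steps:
O = -⅐ (O = 1/(-7) = -⅐ ≈ -0.14286)
c = -1044 (c = 58*(-18) = -1044)
w = 16129/49 (w = (-⅐ - 18)² = (-127/7)² = 16129/49 ≈ 329.16)
w + c = 16129/49 - 1044 = -35027/49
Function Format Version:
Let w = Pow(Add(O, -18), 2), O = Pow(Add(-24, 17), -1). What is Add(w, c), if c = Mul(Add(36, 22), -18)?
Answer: Rational(-35027, 49) ≈ -714.84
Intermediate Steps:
O = Rational(-1, 7) (O = Pow(-7, -1) = Rational(-1, 7) ≈ -0.14286)
c = -1044 (c = Mul(58, -18) = -1044)
w = Rational(16129, 49) (w = Pow(Add(Rational(-1, 7), -18), 2) = Pow(Rational(-127, 7), 2) = Rational(16129, 49) ≈ 329.16)
Add(w, c) = Add(Rational(16129, 49), -1044) = Rational(-35027, 49)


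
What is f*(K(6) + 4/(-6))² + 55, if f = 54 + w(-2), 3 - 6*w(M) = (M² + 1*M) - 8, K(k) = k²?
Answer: 208031/3 ≈ 69344.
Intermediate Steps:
w(M) = 11/6 - M/6 - M²/6 (w(M) = ½ - ((M² + 1*M) - 8)/6 = ½ - ((M² + M) - 8)/6 = ½ - ((M + M²) - 8)/6 = ½ - (-8 + M + M²)/6 = ½ + (4/3 - M/6 - M²/6) = 11/6 - M/6 - M²/6)
f = 111/2 (f = 54 + (11/6 - ⅙*(-2) - ⅙*(-2)²) = 54 + (11/6 + ⅓ - ⅙*4) = 54 + (11/6 + ⅓ - ⅔) = 54 + 3/2 = 111/2 ≈ 55.500)
f*(K(6) + 4/(-6))² + 55 = 111*(6² + 4/(-6))²/2 + 55 = 111*(36 + 4*(-⅙))²/2 + 55 = 111*(36 - ⅔)²/2 + 55 = 111*(106/3)²/2 + 55 = (111/2)*(11236/9) + 55 = 207866/3 + 55 = 208031/3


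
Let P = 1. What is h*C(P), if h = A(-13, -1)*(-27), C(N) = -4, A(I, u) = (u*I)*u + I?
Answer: -2808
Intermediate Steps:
A(I, u) = I + I*u² (A(I, u) = (I*u)*u + I = I*u² + I = I + I*u²)
h = 702 (h = -13*(1 + (-1)²)*(-27) = -13*(1 + 1)*(-27) = -13*2*(-27) = -26*(-27) = 702)
h*C(P) = 702*(-4) = -2808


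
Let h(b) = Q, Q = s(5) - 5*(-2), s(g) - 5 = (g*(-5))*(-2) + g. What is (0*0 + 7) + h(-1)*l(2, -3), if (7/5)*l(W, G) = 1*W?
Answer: 107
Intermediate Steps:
s(g) = 5 + 11*g (s(g) = 5 + ((g*(-5))*(-2) + g) = 5 + (-5*g*(-2) + g) = 5 + (10*g + g) = 5 + 11*g)
l(W, G) = 5*W/7 (l(W, G) = 5*(1*W)/7 = 5*W/7)
Q = 70 (Q = (5 + 11*5) - 5*(-2) = (5 + 55) + 10 = 60 + 10 = 70)
h(b) = 70
(0*0 + 7) + h(-1)*l(2, -3) = (0*0 + 7) + 70*((5/7)*2) = (0 + 7) + 70*(10/7) = 7 + 100 = 107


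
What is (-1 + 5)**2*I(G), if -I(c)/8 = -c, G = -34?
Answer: -4352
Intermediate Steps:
I(c) = 8*c (I(c) = -(-8)*c = 8*c)
(-1 + 5)**2*I(G) = (-1 + 5)**2*(8*(-34)) = 4**2*(-272) = 16*(-272) = -4352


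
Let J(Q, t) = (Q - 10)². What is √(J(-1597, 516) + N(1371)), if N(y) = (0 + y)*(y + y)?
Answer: 11*√52411 ≈ 2518.3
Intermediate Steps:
N(y) = 2*y² (N(y) = y*(2*y) = 2*y²)
J(Q, t) = (-10 + Q)²
√(J(-1597, 516) + N(1371)) = √((-10 - 1597)² + 2*1371²) = √((-1607)² + 2*1879641) = √(2582449 + 3759282) = √6341731 = 11*√52411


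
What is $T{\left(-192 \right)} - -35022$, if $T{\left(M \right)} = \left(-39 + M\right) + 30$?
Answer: $34821$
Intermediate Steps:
$T{\left(M \right)} = -9 + M$
$T{\left(-192 \right)} - -35022 = \left(-9 - 192\right) - -35022 = -201 + 35022 = 34821$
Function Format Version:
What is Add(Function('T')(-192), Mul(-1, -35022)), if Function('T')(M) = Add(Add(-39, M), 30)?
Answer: 34821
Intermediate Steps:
Function('T')(M) = Add(-9, M)
Add(Function('T')(-192), Mul(-1, -35022)) = Add(Add(-9, -192), Mul(-1, -35022)) = Add(-201, 35022) = 34821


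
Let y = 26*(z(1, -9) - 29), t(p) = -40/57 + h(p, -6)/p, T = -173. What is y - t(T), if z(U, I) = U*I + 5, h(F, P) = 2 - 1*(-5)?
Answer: -8453419/9861 ≈ -857.26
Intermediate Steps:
h(F, P) = 7 (h(F, P) = 2 + 5 = 7)
t(p) = -40/57 + 7/p
z(U, I) = 5 + I*U (z(U, I) = I*U + 5 = 5 + I*U)
y = -858 (y = 26*((5 - 9*1) - 29) = 26*((5 - 9) - 29) = 26*(-4 - 29) = 26*(-33) = -858)
y - t(T) = -858 - (-40/57 + 7/(-173)) = -858 - (-40/57 + 7*(-1/173)) = -858 - (-40/57 - 7/173) = -858 - 1*(-7319/9861) = -858 + 7319/9861 = -8453419/9861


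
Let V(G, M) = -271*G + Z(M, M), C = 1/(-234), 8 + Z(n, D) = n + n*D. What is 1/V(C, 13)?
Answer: 234/40987 ≈ 0.0057091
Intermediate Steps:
Z(n, D) = -8 + n + D*n (Z(n, D) = -8 + (n + n*D) = -8 + (n + D*n) = -8 + n + D*n)
C = -1/234 ≈ -0.0042735
V(G, M) = -8 + M + M² - 271*G (V(G, M) = -271*G + (-8 + M + M*M) = -271*G + (-8 + M + M²) = -8 + M + M² - 271*G)
1/V(C, 13) = 1/(-8 + 13 + 13² - 271*(-1/234)) = 1/(-8 + 13 + 169 + 271/234) = 1/(40987/234) = 234/40987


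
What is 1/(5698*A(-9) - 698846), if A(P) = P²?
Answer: -1/237308 ≈ -4.2139e-6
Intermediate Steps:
1/(5698*A(-9) - 698846) = 1/(5698*(-9)² - 698846) = 1/(5698*81 - 698846) = 1/(461538 - 698846) = 1/(-237308) = -1/237308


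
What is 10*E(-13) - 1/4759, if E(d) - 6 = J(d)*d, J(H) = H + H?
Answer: 16370959/4759 ≈ 3440.0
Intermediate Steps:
J(H) = 2*H
E(d) = 6 + 2*d² (E(d) = 6 + (2*d)*d = 6 + 2*d²)
10*E(-13) - 1/4759 = 10*(6 + 2*(-13)²) - 1/4759 = 10*(6 + 2*169) - 1*1/4759 = 10*(6 + 338) - 1/4759 = 10*344 - 1/4759 = 3440 - 1/4759 = 16370959/4759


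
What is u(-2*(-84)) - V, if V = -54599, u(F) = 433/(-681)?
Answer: 37181486/681 ≈ 54598.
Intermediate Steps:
u(F) = -433/681 (u(F) = 433*(-1/681) = -433/681)
u(-2*(-84)) - V = -433/681 - 1*(-54599) = -433/681 + 54599 = 37181486/681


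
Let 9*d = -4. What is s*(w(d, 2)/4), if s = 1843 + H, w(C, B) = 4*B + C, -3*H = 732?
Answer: 9061/3 ≈ 3020.3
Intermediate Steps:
d = -4/9 (d = (⅑)*(-4) = -4/9 ≈ -0.44444)
H = -244 (H = -⅓*732 = -244)
w(C, B) = C + 4*B
s = 1599 (s = 1843 - 244 = 1599)
s*(w(d, 2)/4) = 1599*((-4/9 + 4*2)/4) = 1599*((-4/9 + 8)*(¼)) = 1599*((68/9)*(¼)) = 1599*(17/9) = 9061/3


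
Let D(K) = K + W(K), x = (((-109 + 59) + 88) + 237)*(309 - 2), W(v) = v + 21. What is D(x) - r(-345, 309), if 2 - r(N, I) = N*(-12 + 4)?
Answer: 171629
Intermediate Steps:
W(v) = 21 + v
r(N, I) = 2 + 8*N (r(N, I) = 2 - N*(-12 + 4) = 2 - N*(-8) = 2 - (-8)*N = 2 + 8*N)
x = 84425 (x = ((-50 + 88) + 237)*307 = (38 + 237)*307 = 275*307 = 84425)
D(K) = 21 + 2*K (D(K) = K + (21 + K) = 21 + 2*K)
D(x) - r(-345, 309) = (21 + 2*84425) - (2 + 8*(-345)) = (21 + 168850) - (2 - 2760) = 168871 - 1*(-2758) = 168871 + 2758 = 171629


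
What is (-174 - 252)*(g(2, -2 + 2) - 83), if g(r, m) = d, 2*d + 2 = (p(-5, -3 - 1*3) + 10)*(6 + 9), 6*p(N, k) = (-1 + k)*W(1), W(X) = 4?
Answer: 18744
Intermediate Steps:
p(N, k) = -2/3 + 2*k/3 (p(N, k) = ((-1 + k)*4)/6 = (-4 + 4*k)/6 = -2/3 + 2*k/3)
d = 39 (d = -1 + (((-2/3 + 2*(-3 - 1*3)/3) + 10)*(6 + 9))/2 = -1 + (((-2/3 + 2*(-3 - 3)/3) + 10)*15)/2 = -1 + (((-2/3 + (2/3)*(-6)) + 10)*15)/2 = -1 + (((-2/3 - 4) + 10)*15)/2 = -1 + ((-14/3 + 10)*15)/2 = -1 + ((16/3)*15)/2 = -1 + (1/2)*80 = -1 + 40 = 39)
g(r, m) = 39
(-174 - 252)*(g(2, -2 + 2) - 83) = (-174 - 252)*(39 - 83) = -426*(-44) = 18744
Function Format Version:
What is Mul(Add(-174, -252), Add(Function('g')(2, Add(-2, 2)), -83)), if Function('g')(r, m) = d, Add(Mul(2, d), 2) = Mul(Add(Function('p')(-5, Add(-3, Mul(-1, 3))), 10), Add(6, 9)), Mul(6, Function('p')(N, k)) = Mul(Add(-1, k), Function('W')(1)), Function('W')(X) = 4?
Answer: 18744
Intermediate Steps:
Function('p')(N, k) = Add(Rational(-2, 3), Mul(Rational(2, 3), k)) (Function('p')(N, k) = Mul(Rational(1, 6), Mul(Add(-1, k), 4)) = Mul(Rational(1, 6), Add(-4, Mul(4, k))) = Add(Rational(-2, 3), Mul(Rational(2, 3), k)))
d = 39 (d = Add(-1, Mul(Rational(1, 2), Mul(Add(Add(Rational(-2, 3), Mul(Rational(2, 3), Add(-3, Mul(-1, 3)))), 10), Add(6, 9)))) = Add(-1, Mul(Rational(1, 2), Mul(Add(Add(Rational(-2, 3), Mul(Rational(2, 3), Add(-3, -3))), 10), 15))) = Add(-1, Mul(Rational(1, 2), Mul(Add(Add(Rational(-2, 3), Mul(Rational(2, 3), -6)), 10), 15))) = Add(-1, Mul(Rational(1, 2), Mul(Add(Add(Rational(-2, 3), -4), 10), 15))) = Add(-1, Mul(Rational(1, 2), Mul(Add(Rational(-14, 3), 10), 15))) = Add(-1, Mul(Rational(1, 2), Mul(Rational(16, 3), 15))) = Add(-1, Mul(Rational(1, 2), 80)) = Add(-1, 40) = 39)
Function('g')(r, m) = 39
Mul(Add(-174, -252), Add(Function('g')(2, Add(-2, 2)), -83)) = Mul(Add(-174, -252), Add(39, -83)) = Mul(-426, -44) = 18744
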